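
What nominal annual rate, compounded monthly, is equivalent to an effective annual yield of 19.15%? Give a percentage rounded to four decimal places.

(1 + r/12)^12 − 1 = 0.1915, so 1 + r/12 = 1.1915^(1/12).
r/12 = 0.014708, so r = 0.176498 = 17.6498%.

17.6498%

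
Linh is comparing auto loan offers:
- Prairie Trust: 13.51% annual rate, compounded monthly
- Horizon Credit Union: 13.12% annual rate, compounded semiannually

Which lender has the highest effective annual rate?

Prairie Trust: (1 + 0.1351/12)^12 − 1 = 14.379%
Horizon Credit Union: (1 + 0.1312/2)^2 − 1 = 13.550%
The highest effective annual rate is Prairie Trust at 14.379%.

Prairie Trust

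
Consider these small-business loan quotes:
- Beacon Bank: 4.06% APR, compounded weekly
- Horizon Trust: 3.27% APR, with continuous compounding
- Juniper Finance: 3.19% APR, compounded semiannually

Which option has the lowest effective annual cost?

Juniper Finance

Beacon Bank: (1 + 0.0406/52)^52 − 1 = 4.142%
Horizon Trust: e^0.0327 − 1 = 3.324%
Juniper Finance: (1 + 0.0319/2)^2 − 1 = 3.215%
The lowest effective annual rate is Juniper Finance at 3.215%.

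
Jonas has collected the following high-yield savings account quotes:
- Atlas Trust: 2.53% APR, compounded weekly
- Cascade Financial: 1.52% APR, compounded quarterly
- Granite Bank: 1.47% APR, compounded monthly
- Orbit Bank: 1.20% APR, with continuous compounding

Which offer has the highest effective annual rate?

Atlas Trust: (1 + 0.0253/52)^52 − 1 = 2.562%
Cascade Financial: (1 + 0.0152/4)^4 − 1 = 1.529%
Granite Bank: (1 + 0.0147/12)^12 − 1 = 1.480%
Orbit Bank: e^0.0120 − 1 = 1.207%
The highest effective annual rate is Atlas Trust at 2.562%.

Atlas Trust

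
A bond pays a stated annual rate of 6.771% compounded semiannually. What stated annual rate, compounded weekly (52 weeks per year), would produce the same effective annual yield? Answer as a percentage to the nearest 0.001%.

EAR = (1 + 0.06771/2)^2 − 1 = 0.068856.
Solve (1 + r/52)^52 = 1.068856: r/52 = 1.068856^(1/52) − 1 = 0.001281, so r = 0.066632 = 6.663%.

6.663%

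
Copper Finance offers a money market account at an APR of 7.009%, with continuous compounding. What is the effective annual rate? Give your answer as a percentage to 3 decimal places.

7.260%

With continuous compounding, EAR = e^0.07009 − 1.
e^0.07009 = 1.072605, so EAR = 0.072605 = 7.260%.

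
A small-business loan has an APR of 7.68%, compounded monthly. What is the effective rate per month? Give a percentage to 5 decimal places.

With a nominal annual rate compounded monthly, the periodic rate is the nominal rate divided by 12.
i = 0.0768 / 12 = 0.0064000 = 0.64000%.

0.64000%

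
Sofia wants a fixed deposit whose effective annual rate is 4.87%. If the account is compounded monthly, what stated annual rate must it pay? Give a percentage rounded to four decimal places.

(1 + r/12)^12 − 1 = 0.0487, so 1 + r/12 = 1.0487^(1/12).
r/12 = 0.003970, so r = 0.047646 = 4.7646%.

4.7646%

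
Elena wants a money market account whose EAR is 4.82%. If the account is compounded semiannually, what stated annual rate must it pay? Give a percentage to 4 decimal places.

(1 + r/2)^2 − 1 = 0.0482, so 1 + r/2 = 1.0482^(1/2).
r/2 = 0.023816, so r = 0.047633 = 4.7633%.

4.7633%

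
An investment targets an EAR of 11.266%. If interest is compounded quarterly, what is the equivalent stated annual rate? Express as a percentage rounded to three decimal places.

(1 + r/4)^4 − 1 = 0.11266, so 1 + r/4 = 1.11266^(1/4).
r/4 = 0.027048, so r = 0.108191 = 10.819%.

10.819%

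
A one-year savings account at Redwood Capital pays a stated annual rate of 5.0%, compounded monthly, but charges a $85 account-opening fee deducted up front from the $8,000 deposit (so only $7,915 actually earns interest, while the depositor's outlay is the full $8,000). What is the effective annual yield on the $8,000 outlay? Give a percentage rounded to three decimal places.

Value after one year: 7,915 × (1 + 0.050/12)^12 = 7,915 × 1.051162 = $8,319.95.
Effective yield on the $8,000 outlay: 8,319.95 / 8,000 − 1 = 0.039993 = 3.999%.

3.999%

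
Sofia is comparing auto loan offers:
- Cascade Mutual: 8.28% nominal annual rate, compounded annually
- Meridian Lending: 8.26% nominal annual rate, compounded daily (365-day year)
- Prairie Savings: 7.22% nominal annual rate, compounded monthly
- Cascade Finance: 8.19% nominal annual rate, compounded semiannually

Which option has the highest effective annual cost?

Meridian Lending

Cascade Mutual: compounded annually, EAR = 8.280%
Meridian Lending: (1 + 0.0826/365)^365 − 1 = 8.610%
Prairie Savings: (1 + 0.0722/12)^12 − 1 = 7.464%
Cascade Finance: (1 + 0.0819/2)^2 − 1 = 8.358%
The highest effective annual rate is Meridian Lending at 8.610%.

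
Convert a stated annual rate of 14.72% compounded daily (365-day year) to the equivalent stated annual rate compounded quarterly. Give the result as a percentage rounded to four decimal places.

EAR = (1 + 0.1472/365)^365 − 1 = 0.158551.
Solve (1 + r/4)^4 = 1.158551: r/4 = 1.158551^(1/4) − 1 = 0.037478, so r = 0.149911 = 14.9911%.

14.9911%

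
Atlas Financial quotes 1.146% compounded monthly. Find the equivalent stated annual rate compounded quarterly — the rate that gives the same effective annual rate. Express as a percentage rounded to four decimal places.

EAR = (1 + 0.01146/12)^12 − 1 = 0.011520.
Solve (1 + r/4)^4 = 1.011520: r/4 = 1.011520^(1/4) − 1 = 0.002868, so r = 0.011471 = 1.1471%.

1.1471%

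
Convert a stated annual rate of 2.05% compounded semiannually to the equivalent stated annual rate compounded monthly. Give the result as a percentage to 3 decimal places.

2.041%

EAR = (1 + 0.0205/2)^2 − 1 = 0.020605.
Solve (1 + r/12)^12 = 1.020605: r/12 = 1.020605^(1/12) − 1 = 0.001701, so r = 0.020413 = 2.041%.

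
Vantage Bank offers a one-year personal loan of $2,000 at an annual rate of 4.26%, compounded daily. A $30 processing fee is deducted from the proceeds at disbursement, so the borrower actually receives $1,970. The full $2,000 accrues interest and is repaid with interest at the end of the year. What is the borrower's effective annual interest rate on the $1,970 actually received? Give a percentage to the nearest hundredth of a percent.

Amount owed after one year: 2,000 × (1 + 0.0426/365)^365 = 2,000 × 1.043518 = $2,087.04.
Effective rate on net proceeds: 2,087.04 / 1,970 − 1 = 0.059409 = 5.94%.

5.94%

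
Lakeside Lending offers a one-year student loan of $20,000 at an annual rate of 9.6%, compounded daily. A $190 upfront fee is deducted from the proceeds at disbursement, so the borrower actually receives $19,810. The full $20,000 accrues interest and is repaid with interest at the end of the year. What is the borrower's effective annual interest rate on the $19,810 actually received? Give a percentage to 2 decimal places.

Amount owed after one year: 20,000 × (1 + 0.096/365)^365 = 20,000 × 1.100745 = $22,014.90.
Effective rate on net proceeds: 22,014.90 / 19,810 − 1 = 0.111303 = 11.13%.

11.13%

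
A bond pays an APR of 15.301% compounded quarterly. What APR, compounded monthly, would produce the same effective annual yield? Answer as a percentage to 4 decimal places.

EAR = (1 + 0.15301/4)^4 − 1 = 0.162016.
Solve (1 + r/12)^12 = 1.162016: r/12 = 1.162016^(1/12) − 1 = 0.012592, so r = 0.151099 = 15.1099%.

15.1099%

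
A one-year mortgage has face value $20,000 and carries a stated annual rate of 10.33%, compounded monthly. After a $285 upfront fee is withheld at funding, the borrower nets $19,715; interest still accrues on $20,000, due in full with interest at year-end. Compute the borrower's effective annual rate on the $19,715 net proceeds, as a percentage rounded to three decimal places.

12.436%

Amount owed after one year: 20,000 × (1 + 0.1033/12)^12 = 20,000 × 1.108334 = $22,166.68.
Effective rate on net proceeds: 22,166.68 / 19,715 − 1 = 0.124356 = 12.436%.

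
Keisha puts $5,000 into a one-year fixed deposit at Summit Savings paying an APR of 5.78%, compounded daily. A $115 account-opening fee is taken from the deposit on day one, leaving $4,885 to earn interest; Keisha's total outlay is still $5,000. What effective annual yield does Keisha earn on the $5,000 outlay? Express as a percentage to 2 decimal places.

3.51%

Value after one year: 4,885 × (1 + 0.0578/365)^365 = 4,885 × 1.059498 = $5,175.65.
Effective yield on the $5,000 outlay: 5,175.65 / 5,000 − 1 = 0.035130 = 3.51%.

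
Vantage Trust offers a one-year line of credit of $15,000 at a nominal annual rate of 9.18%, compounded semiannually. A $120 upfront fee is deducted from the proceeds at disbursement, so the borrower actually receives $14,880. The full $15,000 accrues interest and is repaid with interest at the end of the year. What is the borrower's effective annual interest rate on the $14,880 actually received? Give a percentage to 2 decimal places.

Amount owed after one year: 15,000 × (1 + 0.0918/2)^2 = 15,000 × 1.093907 = $16,408.60.
Effective rate on net proceeds: 16,408.60 / 14,880 − 1 = 0.102729 = 10.27%.

10.27%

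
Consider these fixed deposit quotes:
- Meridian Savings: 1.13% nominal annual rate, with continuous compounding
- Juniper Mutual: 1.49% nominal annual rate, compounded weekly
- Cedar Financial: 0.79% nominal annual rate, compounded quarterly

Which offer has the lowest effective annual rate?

Meridian Savings: e^0.0113 − 1 = 1.136%
Juniper Mutual: (1 + 0.0149/52)^52 − 1 = 1.501%
Cedar Financial: (1 + 0.0079/4)^4 − 1 = 0.792%
The lowest effective annual rate is Cedar Financial at 0.792%.

Cedar Financial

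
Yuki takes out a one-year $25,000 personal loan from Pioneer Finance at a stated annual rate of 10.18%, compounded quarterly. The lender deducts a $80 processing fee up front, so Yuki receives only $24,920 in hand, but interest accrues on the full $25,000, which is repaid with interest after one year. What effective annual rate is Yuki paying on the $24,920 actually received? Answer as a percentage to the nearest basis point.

10.93%

Amount owed after one year: 25,000 × (1 + 0.1018/4)^4 = 25,000 × 1.105753 = $27,643.81.
Effective rate on net proceeds: 27,643.81 / 24,920 − 1 = 0.109302 = 10.93%.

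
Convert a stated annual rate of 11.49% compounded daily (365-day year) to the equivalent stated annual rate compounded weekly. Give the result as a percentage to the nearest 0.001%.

11.501%

EAR = (1 + 0.1149/365)^365 − 1 = 0.121741.
Solve (1 + r/52)^52 = 1.121741: r/52 = 1.121741^(1/52) − 1 = 0.002212, so r = 0.115009 = 11.501%.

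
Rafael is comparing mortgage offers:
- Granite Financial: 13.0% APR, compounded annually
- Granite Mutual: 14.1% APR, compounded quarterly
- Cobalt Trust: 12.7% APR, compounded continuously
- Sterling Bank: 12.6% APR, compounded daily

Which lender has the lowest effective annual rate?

Granite Financial: compounded annually, EAR = 13.000%
Granite Mutual: (1 + 0.141/4)^4 − 1 = 14.863%
Cobalt Trust: e^0.127 − 1 = 13.542%
Sterling Bank: (1 + 0.126/365)^365 − 1 = 13.426%
The lowest effective annual rate is Granite Financial at 13.000%.

Granite Financial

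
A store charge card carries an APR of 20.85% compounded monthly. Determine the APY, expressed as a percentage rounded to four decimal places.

EAR = (1 + 0.2085/12)^12 − 1.
= 1.229625 − 1 = 22.9625%.

22.9625%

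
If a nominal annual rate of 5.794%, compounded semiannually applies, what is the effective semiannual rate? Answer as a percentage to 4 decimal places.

With a nominal annual rate compounded semiannually, the periodic rate is the nominal rate divided by 2.
i = 0.05794 / 2 = 0.0289700 = 2.8970%.

2.8970%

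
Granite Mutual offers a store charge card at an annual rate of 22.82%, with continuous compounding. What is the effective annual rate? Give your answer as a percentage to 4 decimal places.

With continuous compounding, EAR = e^0.2282 − 1.
e^0.2282 = 1.256337, so EAR = 0.256337 = 25.6337%.

25.6337%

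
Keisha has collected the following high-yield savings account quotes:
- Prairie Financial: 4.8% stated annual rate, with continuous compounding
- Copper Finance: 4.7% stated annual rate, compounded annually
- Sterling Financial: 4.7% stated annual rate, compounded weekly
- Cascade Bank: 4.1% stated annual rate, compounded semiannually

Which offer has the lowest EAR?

Prairie Financial: e^0.048 − 1 = 4.917%
Copper Finance: compounded annually, EAR = 4.700%
Sterling Financial: (1 + 0.047/52)^52 − 1 = 4.810%
Cascade Bank: (1 + 0.041/2)^2 − 1 = 4.142%
The lowest effective annual rate is Cascade Bank at 4.142%.

Cascade Bank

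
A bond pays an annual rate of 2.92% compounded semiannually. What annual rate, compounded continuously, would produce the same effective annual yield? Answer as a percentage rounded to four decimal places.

2.8989%

EAR = (1 + 0.0292/2)^2 − 1 = 0.029413.
Equivalent continuous rate: r = ln(1 + 0.029413) = 0.028989 = 2.8989%.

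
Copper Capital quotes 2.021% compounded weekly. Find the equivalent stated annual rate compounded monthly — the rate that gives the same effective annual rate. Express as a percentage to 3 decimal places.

EAR = (1 + 0.02021/52)^52 − 1 = 0.020412.
Solve (1 + r/12)^12 = 1.020412: r/12 = 1.020412^(1/12) − 1 = 0.001685, so r = 0.020223 = 2.022%.

2.022%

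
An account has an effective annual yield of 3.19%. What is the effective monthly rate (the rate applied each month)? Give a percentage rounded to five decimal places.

The per-month rate i satisfies (1 + i)^12 = 1 + 0.0319.
i = 1.0319^(1/12) − 1 = 0.0026202 = 0.26202%.

0.26202%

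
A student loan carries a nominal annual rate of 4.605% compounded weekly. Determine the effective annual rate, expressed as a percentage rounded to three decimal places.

EAR = (1 + 0.04605/52)^52 − 1.
= (1 + 0.000886)^52 − 1 = 1.047105 − 1 = 4.711%.

4.711%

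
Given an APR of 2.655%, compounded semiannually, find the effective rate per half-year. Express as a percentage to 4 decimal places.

1.3275%

With a nominal annual rate compounded semiannually, the periodic rate is the nominal rate divided by 2.
i = 0.02655 / 2 = 0.0132750 = 1.3275%.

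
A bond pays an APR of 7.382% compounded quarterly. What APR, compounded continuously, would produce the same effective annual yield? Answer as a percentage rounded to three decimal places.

EAR = (1 + 0.07382/4)^4 − 1 = 0.075889.
Equivalent continuous rate: r = ln(1 + 0.075889) = 0.073147 = 7.315%.

7.315%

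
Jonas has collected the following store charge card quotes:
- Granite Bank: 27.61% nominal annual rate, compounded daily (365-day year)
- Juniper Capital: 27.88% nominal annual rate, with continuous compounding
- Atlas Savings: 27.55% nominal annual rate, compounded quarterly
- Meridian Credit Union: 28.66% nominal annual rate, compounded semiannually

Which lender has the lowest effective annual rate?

Granite Bank: (1 + 0.2761/365)^365 − 1 = 31.784%
Juniper Capital: e^0.2788 − 1 = 32.154%
Atlas Savings: (1 + 0.2755/4)^4 − 1 = 30.529%
Meridian Credit Union: (1 + 0.2866/2)^2 − 1 = 30.713%
The lowest effective annual rate is Atlas Savings at 30.529%.

Atlas Savings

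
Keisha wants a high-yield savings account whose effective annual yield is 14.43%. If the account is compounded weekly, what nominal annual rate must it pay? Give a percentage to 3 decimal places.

(1 + r/52)^52 − 1 = 0.1443, so 1 + r/52 = 1.1443^(1/52).
r/52 = 0.002596, so r = 0.134968 = 13.497%.

13.497%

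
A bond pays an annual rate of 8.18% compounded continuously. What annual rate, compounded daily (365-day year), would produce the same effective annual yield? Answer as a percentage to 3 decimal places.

8.181%

EAR under continuous compounding: e^0.0818 − 1 = 0.085239.
Solve (1 + r/365)^365 = 1.085239: r/365 = 1.085239^(1/365) − 1 = 0.000224, so r = 0.081809 = 8.181%.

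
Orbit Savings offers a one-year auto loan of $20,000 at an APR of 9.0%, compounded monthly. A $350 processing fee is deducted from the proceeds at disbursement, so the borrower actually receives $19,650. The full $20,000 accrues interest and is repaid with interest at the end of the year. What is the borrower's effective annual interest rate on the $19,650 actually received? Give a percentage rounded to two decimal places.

11.33%

Amount owed after one year: 20,000 × (1 + 0.090/12)^12 = 20,000 × 1.093807 = $21,876.14.
Effective rate on net proceeds: 21,876.14 / 19,650 − 1 = 0.113289 = 11.33%.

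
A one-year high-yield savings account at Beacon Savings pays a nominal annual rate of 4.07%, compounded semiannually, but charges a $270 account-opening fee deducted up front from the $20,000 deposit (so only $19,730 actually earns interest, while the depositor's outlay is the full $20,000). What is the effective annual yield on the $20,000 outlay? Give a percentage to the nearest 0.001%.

2.706%

Value after one year: 19,730 × (1 + 0.0407/2)^2 = 19,730 × 1.041114 = $20,541.18.
Effective yield on the $20,000 outlay: 20,541.18 / 20,000 − 1 = 0.027059 = 2.706%.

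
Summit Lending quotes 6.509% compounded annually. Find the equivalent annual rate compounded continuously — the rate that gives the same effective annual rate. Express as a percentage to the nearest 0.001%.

6.306%

Compounded annually, EAR = nominal = 0.065090.
Equivalent continuous rate: r = ln(1 + 0.065090) = 0.063059 = 6.306%.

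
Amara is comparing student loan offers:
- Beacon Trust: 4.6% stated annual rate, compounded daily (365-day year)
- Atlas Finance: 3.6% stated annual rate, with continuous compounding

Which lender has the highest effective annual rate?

Beacon Trust

Beacon Trust: (1 + 0.046/365)^365 − 1 = 4.707%
Atlas Finance: e^0.036 − 1 = 3.666%
The highest effective annual rate is Beacon Trust at 4.707%.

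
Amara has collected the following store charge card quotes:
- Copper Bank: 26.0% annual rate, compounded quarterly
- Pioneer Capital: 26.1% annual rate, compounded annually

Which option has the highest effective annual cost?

Copper Bank: (1 + 0.260/4)^4 − 1 = 28.647%
Pioneer Capital: compounded annually, EAR = 26.100%
The highest effective annual rate is Copper Bank at 28.647%.

Copper Bank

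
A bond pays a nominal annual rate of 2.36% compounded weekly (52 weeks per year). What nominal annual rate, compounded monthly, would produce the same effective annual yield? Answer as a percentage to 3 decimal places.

2.362%

EAR = (1 + 0.0236/52)^52 − 1 = 0.023875.
Solve (1 + r/12)^12 = 1.023875: r/12 = 1.023875^(1/12) − 1 = 0.001968, so r = 0.023618 = 2.362%.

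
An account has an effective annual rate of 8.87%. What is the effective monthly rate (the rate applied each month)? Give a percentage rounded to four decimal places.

The per-month rate i satisfies (1 + i)^12 = 1 + 0.0887.
i = 1.0887^(1/12) − 1 = 0.0071072 = 0.7107%.

0.7107%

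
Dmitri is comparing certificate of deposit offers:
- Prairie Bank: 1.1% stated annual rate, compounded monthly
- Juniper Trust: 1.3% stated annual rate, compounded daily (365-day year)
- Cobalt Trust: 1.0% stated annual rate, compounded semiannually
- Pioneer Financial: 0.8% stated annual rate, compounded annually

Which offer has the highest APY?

Prairie Bank: (1 + 0.011/12)^12 − 1 = 1.106%
Juniper Trust: (1 + 0.013/365)^365 − 1 = 1.308%
Cobalt Trust: (1 + 0.010/2)^2 − 1 = 1.002%
Pioneer Financial: compounded annually, EAR = 0.800%
The highest effective annual rate is Juniper Trust at 1.308%.

Juniper Trust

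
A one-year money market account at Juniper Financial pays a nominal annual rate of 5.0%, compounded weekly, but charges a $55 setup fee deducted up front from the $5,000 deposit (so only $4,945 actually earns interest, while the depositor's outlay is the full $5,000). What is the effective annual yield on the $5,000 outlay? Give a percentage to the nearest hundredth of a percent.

3.97%

Value after one year: 4,945 × (1 + 0.050/52)^52 = 4,945 × 1.051246 = $5,198.41.
Effective yield on the $5,000 outlay: 5,198.41 / 5,000 − 1 = 0.039682 = 3.97%.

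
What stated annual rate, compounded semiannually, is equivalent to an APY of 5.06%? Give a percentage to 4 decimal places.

4.9976%

(1 + r/2)^2 − 1 = 0.0506, so 1 + r/2 = 1.0506^(1/2).
r/2 = 0.024988, so r = 0.049976 = 4.9976%.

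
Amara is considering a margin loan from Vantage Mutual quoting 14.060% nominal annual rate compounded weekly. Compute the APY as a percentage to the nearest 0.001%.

15.075%

EAR = (1 + 0.14060/52)^52 − 1.
= (1 + 0.002704)^52 − 1 = 1.150746 − 1 = 15.075%.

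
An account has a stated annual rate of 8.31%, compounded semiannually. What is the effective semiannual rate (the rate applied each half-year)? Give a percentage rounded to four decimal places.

4.1550%

With a nominal annual rate compounded semiannually, the periodic rate is the nominal rate divided by 2.
i = 0.0831 / 2 = 0.0415500 = 4.1550%.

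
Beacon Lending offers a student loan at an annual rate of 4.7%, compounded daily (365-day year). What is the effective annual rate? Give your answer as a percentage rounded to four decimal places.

4.8119%

EAR = (1 + 0.047/365)^365 − 1.
= (1 + 0.000129)^365 − 1 = 1.048119 − 1 = 4.8119%.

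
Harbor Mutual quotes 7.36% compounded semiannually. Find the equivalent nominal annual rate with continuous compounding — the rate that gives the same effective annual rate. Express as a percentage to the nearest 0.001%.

7.228%

EAR = (1 + 0.0736/2)^2 − 1 = 0.074954.
Equivalent continuous rate: r = ln(1 + 0.074954) = 0.072278 = 7.228%.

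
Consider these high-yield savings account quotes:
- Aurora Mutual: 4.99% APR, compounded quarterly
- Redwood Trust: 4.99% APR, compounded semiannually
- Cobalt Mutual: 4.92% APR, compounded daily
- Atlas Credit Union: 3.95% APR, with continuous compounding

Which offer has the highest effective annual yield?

Aurora Mutual

Aurora Mutual: (1 + 0.0499/4)^4 − 1 = 5.084%
Redwood Trust: (1 + 0.0499/2)^2 − 1 = 5.052%
Cobalt Mutual: (1 + 0.0492/365)^365 − 1 = 5.043%
Atlas Credit Union: e^0.0395 − 1 = 4.029%
The highest effective annual rate is Aurora Mutual at 5.084%.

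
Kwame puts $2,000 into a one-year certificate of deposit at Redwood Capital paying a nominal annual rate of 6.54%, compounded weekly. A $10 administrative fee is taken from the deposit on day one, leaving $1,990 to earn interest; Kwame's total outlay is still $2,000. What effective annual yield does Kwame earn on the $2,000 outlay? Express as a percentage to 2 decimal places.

6.22%

Value after one year: 1,990 × (1 + 0.0654/52)^52 = 1,990 × 1.067542 = $2,124.41.
Effective yield on the $2,000 outlay: 2,124.41 / 2,000 − 1 = 0.062204 = 6.22%.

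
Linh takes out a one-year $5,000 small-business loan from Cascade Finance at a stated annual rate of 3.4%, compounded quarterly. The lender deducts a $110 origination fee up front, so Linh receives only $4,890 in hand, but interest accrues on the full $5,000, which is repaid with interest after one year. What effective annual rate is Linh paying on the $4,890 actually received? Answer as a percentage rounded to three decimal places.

Amount owed after one year: 5,000 × (1 + 0.034/4)^4 = 5,000 × 1.034436 = $5,172.18.
Effective rate on net proceeds: 5,172.18 / 4,890 − 1 = 0.057705 = 5.771%.

5.771%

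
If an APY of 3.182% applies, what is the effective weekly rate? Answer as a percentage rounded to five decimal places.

The per-week rate i satisfies (1 + i)^52 = 1 + 0.03182.
i = 1.03182^(1/52) − 1 = 0.0006026 = 0.06026%.

0.06026%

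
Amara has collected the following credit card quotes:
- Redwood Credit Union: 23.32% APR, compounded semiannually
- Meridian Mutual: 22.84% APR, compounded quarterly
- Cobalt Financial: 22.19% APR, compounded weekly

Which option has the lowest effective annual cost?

Redwood Credit Union

Redwood Credit Union: (1 + 0.2332/2)^2 − 1 = 24.680%
Meridian Mutual: (1 + 0.2284/4)^4 − 1 = 24.872%
Cobalt Financial: (1 + 0.2219/52)^52 − 1 = 24.786%
The lowest effective annual rate is Redwood Credit Union at 24.680%.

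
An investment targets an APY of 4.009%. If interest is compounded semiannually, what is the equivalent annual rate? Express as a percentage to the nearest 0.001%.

(1 + r/2)^2 − 1 = 0.04009, so 1 + r/2 = 1.04009^(1/2).
r/2 = 0.019848, so r = 0.039696 = 3.970%.

3.970%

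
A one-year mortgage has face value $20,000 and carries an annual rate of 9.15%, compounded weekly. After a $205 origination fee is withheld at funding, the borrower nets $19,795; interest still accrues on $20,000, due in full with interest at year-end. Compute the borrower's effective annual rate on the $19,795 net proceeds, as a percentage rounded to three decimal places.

10.708%

Amount owed after one year: 20,000 × (1 + 0.0915/52)^52 = 20,000 × 1.095729 = $21,914.57.
Effective rate on net proceeds: 21,914.57 / 19,795 − 1 = 0.107076 = 10.708%.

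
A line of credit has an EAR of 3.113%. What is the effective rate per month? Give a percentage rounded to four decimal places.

0.2558%

The per-month rate i satisfies (1 + i)^12 = 1 + 0.03113.
i = 1.03113^(1/12) − 1 = 0.0025579 = 0.2558%.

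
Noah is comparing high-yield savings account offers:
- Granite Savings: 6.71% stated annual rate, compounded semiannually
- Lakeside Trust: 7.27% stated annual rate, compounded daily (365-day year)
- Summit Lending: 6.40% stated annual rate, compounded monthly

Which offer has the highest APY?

Granite Savings: (1 + 0.0671/2)^2 − 1 = 6.823%
Lakeside Trust: (1 + 0.0727/365)^365 − 1 = 7.540%
Summit Lending: (1 + 0.0640/12)^12 − 1 = 6.591%
The highest effective annual rate is Lakeside Trust at 7.540%.

Lakeside Trust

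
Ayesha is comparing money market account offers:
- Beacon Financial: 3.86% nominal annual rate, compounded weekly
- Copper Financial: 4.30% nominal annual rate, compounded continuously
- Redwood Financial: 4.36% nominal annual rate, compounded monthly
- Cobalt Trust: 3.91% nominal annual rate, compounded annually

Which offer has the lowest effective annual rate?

Cobalt Trust

Beacon Financial: (1 + 0.0386/52)^52 − 1 = 3.934%
Copper Financial: e^0.0430 − 1 = 4.394%
Redwood Financial: (1 + 0.0436/12)^12 − 1 = 4.448%
Cobalt Trust: compounded annually, EAR = 3.910%
The lowest effective annual rate is Cobalt Trust at 3.910%.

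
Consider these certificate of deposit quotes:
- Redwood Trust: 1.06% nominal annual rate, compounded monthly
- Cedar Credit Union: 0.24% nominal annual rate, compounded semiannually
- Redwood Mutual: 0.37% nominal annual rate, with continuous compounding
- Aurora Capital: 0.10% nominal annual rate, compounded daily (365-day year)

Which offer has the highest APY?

Redwood Trust: (1 + 0.0106/12)^12 − 1 = 1.065%
Cedar Credit Union: (1 + 0.0024/2)^2 − 1 = 0.240%
Redwood Mutual: e^0.0037 − 1 = 0.371%
Aurora Capital: (1 + 0.0010/365)^365 − 1 = 0.100%
The highest effective annual rate is Redwood Trust at 1.065%.

Redwood Trust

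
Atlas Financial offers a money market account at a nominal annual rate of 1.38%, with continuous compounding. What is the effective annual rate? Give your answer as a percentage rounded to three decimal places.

With continuous compounding, EAR = e^0.0138 − 1.
e^0.0138 = 1.013896, so EAR = 0.013896 = 1.390%.

1.390%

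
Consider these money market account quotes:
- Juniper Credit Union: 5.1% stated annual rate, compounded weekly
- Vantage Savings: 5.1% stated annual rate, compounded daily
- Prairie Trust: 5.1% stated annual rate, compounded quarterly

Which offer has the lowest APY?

Juniper Credit Union: (1 + 0.051/52)^52 − 1 = 5.230%
Vantage Savings: (1 + 0.051/365)^365 − 1 = 5.232%
Prairie Trust: (1 + 0.051/4)^4 − 1 = 5.198%
The lowest effective annual rate is Prairie Trust at 5.198%.

Prairie Trust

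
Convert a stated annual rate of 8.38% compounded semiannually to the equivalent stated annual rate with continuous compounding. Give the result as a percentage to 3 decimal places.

8.209%

EAR = (1 + 0.0838/2)^2 − 1 = 0.085556.
Equivalent continuous rate: r = ln(1 + 0.085556) = 0.082092 = 8.209%.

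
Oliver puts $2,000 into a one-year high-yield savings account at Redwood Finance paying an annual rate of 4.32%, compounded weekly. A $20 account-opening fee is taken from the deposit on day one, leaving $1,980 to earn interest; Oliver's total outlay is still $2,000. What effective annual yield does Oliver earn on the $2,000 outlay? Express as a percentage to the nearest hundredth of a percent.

Value after one year: 1,980 × (1 + 0.0432/52)^52 = 1,980 × 1.044128 = $2,067.37.
Effective yield on the $2,000 outlay: 2,067.37 / 2,000 − 1 = 0.033687 = 3.37%.

3.37%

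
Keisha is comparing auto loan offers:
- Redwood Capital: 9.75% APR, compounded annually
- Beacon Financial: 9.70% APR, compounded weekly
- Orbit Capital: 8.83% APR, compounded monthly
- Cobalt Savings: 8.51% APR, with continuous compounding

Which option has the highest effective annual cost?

Beacon Financial

Redwood Capital: compounded annually, EAR = 9.750%
Beacon Financial: (1 + 0.0970/52)^52 − 1 = 10.176%
Orbit Capital: (1 + 0.0883/12)^12 − 1 = 9.196%
Cobalt Savings: e^0.0851 − 1 = 8.883%
The highest effective annual rate is Beacon Financial at 10.176%.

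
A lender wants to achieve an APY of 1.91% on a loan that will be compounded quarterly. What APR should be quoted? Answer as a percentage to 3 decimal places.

(1 + r/4)^4 − 1 = 0.0191, so 1 + r/4 = 1.0191^(1/4).
r/4 = 0.004741, so r = 0.018965 = 1.896%.

1.896%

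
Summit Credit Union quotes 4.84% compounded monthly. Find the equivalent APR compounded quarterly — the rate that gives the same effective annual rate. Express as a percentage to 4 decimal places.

4.8595%

EAR = (1 + 0.0484/12)^12 − 1 = 0.049488.
Solve (1 + r/4)^4 = 1.049488: r/4 = 1.049488^(1/4) − 1 = 0.012149, so r = 0.048595 = 4.8595%.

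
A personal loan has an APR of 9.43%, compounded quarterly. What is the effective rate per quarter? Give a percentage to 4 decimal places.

With a nominal annual rate compounded quarterly, the periodic rate is the nominal rate divided by 4.
i = 0.0943 / 4 = 0.0235750 = 2.3575%.

2.3575%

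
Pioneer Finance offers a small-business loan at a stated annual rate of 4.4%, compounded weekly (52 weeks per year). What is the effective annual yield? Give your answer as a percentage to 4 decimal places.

4.4963%

EAR = (1 + 0.044/52)^52 − 1.
= 1.044963 − 1 = 4.4963%.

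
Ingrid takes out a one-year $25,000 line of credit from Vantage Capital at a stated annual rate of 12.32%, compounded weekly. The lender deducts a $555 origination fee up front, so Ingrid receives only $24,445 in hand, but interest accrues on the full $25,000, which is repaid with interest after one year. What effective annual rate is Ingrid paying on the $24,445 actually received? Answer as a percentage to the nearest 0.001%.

Amount owed after one year: 25,000 × (1 + 0.1232/52)^52 = 25,000 × 1.130946 = $28,273.65.
Effective rate on net proceeds: 28,273.65 / 24,445 − 1 = 0.156623 = 15.662%.

15.662%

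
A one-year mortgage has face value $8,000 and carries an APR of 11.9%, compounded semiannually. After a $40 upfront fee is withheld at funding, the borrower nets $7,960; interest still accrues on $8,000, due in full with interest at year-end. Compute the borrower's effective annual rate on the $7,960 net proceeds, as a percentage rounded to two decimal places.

12.82%

Amount owed after one year: 8,000 × (1 + 0.119/2)^2 = 8,000 × 1.122540 = $8,980.32.
Effective rate on net proceeds: 8,980.32 / 7,960 − 1 = 0.128181 = 12.82%.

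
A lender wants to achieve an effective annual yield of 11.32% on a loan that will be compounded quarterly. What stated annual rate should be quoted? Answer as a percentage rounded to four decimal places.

10.8689%

(1 + r/4)^4 − 1 = 0.1132, so 1 + r/4 = 1.1132^(1/4).
r/4 = 0.027172, so r = 0.108689 = 10.8689%.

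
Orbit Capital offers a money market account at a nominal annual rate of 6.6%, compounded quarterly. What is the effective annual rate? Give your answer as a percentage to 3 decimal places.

6.765%

EAR = (1 + 0.066/4)^4 − 1.
= (1 + 0.016500)^4 − 1 = 1.067652 − 1 = 6.765%.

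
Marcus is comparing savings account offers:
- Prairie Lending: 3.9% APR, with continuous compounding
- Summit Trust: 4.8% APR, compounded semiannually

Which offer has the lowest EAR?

Prairie Lending

Prairie Lending: e^0.039 − 1 = 3.977%
Summit Trust: (1 + 0.048/2)^2 − 1 = 4.858%
The lowest effective annual rate is Prairie Lending at 3.977%.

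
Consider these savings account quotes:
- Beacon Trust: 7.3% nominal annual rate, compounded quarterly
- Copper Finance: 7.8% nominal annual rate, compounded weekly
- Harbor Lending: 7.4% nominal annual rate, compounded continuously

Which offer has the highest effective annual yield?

Beacon Trust: (1 + 0.073/4)^4 − 1 = 7.502%
Copper Finance: (1 + 0.078/52)^52 − 1 = 8.106%
Harbor Lending: e^0.074 − 1 = 7.681%
The highest effective annual rate is Copper Finance at 8.106%.

Copper Finance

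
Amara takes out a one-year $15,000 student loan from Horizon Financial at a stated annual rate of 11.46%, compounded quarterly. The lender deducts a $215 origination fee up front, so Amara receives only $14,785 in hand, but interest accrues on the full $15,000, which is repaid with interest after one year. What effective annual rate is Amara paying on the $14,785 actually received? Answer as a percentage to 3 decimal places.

Amount owed after one year: 15,000 × (1 + 0.1146/4)^4 = 15,000 × 1.119620 = $16,794.30.
Effective rate on net proceeds: 16,794.30 / 14,785 − 1 = 0.135901 = 13.590%.

13.590%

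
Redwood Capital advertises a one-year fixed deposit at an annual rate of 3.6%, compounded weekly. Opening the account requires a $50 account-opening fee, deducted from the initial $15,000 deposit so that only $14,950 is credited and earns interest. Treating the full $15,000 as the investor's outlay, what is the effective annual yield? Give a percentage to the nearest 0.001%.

Value after one year: 14,950 × (1 + 0.036/52)^52 = 14,950 × 1.036643 = $15,497.81.
Effective yield on the $15,000 outlay: 15,497.81 / 15,000 − 1 = 0.033187 = 3.319%.

3.319%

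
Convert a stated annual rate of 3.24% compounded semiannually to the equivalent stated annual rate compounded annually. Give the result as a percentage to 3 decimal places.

EAR = (1 + 0.0324/2)^2 − 1 = 0.032662.
Compounded annually, the equivalent nominal rate is the EAR itself: 3.266%.

3.266%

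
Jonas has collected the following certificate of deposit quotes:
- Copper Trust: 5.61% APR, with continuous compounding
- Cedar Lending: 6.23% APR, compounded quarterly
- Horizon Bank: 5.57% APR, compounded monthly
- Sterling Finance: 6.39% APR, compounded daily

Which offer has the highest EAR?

Sterling Finance

Copper Trust: e^0.0561 − 1 = 5.770%
Cedar Lending: (1 + 0.0623/4)^4 − 1 = 6.377%
Horizon Bank: (1 + 0.0557/12)^12 − 1 = 5.714%
Sterling Finance: (1 + 0.0639/365)^365 − 1 = 6.598%
The highest effective annual rate is Sterling Finance at 6.598%.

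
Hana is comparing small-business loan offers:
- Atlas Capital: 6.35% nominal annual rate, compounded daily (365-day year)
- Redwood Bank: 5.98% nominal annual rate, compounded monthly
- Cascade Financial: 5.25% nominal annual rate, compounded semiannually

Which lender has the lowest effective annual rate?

Atlas Capital: (1 + 0.0635/365)^365 − 1 = 6.555%
Redwood Bank: (1 + 0.0598/12)^12 − 1 = 6.147%
Cascade Financial: (1 + 0.0525/2)^2 − 1 = 5.319%
The lowest effective annual rate is Cascade Financial at 5.319%.

Cascade Financial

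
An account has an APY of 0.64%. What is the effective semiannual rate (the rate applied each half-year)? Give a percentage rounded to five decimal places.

0.31949%

The per-half-year rate i satisfies (1 + i)^2 = 1 + 0.0064.
i = 1.0064^(1/2) − 1 = 0.0031949 = 0.31949%.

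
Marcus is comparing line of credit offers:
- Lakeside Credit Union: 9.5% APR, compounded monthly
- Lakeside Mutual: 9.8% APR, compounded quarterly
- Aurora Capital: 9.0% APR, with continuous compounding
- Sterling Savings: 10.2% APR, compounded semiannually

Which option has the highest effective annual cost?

Lakeside Credit Union: (1 + 0.095/12)^12 − 1 = 9.925%
Lakeside Mutual: (1 + 0.098/4)^4 − 1 = 10.166%
Aurora Capital: e^0.090 − 1 = 9.417%
Sterling Savings: (1 + 0.102/2)^2 − 1 = 10.460%
The highest effective annual rate is Sterling Savings at 10.460%.

Sterling Savings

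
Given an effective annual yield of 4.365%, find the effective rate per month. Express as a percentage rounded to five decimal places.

0.35667%

The per-month rate i satisfies (1 + i)^12 = 1 + 0.04365.
i = 1.04365^(1/12) − 1 = 0.0035667 = 0.35667%.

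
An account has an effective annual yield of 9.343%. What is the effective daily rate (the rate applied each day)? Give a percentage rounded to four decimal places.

The per-day rate i satisfies (1 + i)^365 = 1 + 0.09343.
i = 1.09343^(1/365) − 1 = 0.0002447 = 0.0245%.

0.0245%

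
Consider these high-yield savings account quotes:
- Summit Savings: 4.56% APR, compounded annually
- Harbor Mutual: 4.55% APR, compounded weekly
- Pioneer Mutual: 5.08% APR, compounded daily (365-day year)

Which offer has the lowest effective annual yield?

Summit Savings: compounded annually, EAR = 4.560%
Harbor Mutual: (1 + 0.0455/52)^52 − 1 = 4.653%
Pioneer Mutual: (1 + 0.0508/365)^365 − 1 = 5.211%
The lowest effective annual rate is Summit Savings at 4.560%.

Summit Savings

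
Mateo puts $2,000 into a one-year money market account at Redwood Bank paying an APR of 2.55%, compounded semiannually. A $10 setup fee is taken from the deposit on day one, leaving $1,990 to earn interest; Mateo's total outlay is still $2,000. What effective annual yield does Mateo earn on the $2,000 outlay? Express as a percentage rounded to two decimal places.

2.05%

Value after one year: 1,990 × (1 + 0.0255/2)^2 = 1,990 × 1.025663 = $2,041.07.
Effective yield on the $2,000 outlay: 2,041.07 / 2,000 − 1 = 0.020534 = 2.05%.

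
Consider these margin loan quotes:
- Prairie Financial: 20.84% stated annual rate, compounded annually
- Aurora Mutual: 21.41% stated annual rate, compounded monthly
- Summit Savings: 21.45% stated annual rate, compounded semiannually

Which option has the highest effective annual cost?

Aurora Mutual

Prairie Financial: compounded annually, EAR = 20.840%
Aurora Mutual: (1 + 0.2141/12)^12 − 1 = 23.641%
Summit Savings: (1 + 0.2145/2)^2 − 1 = 22.600%
The highest effective annual rate is Aurora Mutual at 23.641%.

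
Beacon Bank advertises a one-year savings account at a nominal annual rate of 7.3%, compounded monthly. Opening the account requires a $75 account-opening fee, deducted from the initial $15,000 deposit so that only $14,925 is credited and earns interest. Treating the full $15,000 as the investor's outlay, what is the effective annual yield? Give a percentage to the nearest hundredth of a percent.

7.01%

Value after one year: 14,925 × (1 + 0.073/12)^12 = 14,925 × 1.075493 = $16,051.73.
Effective yield on the $15,000 outlay: 16,051.73 / 15,000 − 1 = 0.070115 = 7.01%.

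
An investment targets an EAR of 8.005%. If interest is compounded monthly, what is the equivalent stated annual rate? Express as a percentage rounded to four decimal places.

7.7255%

(1 + r/12)^12 − 1 = 0.08005, so 1 + r/12 = 1.08005^(1/12).
r/12 = 0.006438, so r = 0.077255 = 7.7255%.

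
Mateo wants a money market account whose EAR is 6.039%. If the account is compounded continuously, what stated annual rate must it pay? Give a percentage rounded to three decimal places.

Continuous: nominal r satisfies e^r − 1 = 0.06039.
r = ln(1 + 0.06039) = ln(1.06039) = 0.058637 = 5.864%.

5.864%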